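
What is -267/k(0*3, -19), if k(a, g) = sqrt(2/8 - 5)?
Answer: 534*I*sqrt(19)/19 ≈ 122.51*I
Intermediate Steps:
k(a, g) = I*sqrt(19)/2 (k(a, g) = sqrt(2*(1/8) - 5) = sqrt(1/4 - 5) = sqrt(-19/4) = I*sqrt(19)/2)
-267/k(0*3, -19) = -267*(-2*I*sqrt(19)/19) = -(-534)*I*sqrt(19)/19 = 534*I*sqrt(19)/19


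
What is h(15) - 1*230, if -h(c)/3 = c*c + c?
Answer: -950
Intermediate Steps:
h(c) = -3*c - 3*c² (h(c) = -3*(c*c + c) = -3*(c² + c) = -3*(c + c²) = -3*c - 3*c²)
h(15) - 1*230 = -3*15*(1 + 15) - 1*230 = -3*15*16 - 230 = -720 - 230 = -950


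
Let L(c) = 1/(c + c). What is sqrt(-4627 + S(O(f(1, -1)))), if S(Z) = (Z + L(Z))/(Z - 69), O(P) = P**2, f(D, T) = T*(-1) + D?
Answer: I*sqrt(312789490)/260 ≈ 68.022*I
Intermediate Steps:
f(D, T) = D - T (f(D, T) = -T + D = D - T)
L(c) = 1/(2*c)
S(Z) = (Z + 1/(2*Z))/(-69 + Z) (S(Z) = (Z + 1/(2*Z))/(Z - 69) = (Z + 1/(2*Z))/(-69 + Z))
sqrt(-4627 + S(O(f(1, -1)))) = sqrt(-4627 + (1/2 + ((1 - 1*(-1))**2)**2)/(((1 - 1*(-1))**2)*(-69 + (1 - 1*(-1))**2))) = sqrt(-4627 + (1/2 + ((1 + 1)**2)**2)/(((1 + 1)**2)*(-69 + (1 + 1)**2))) = sqrt(-4627 + (1/2 + (2**2)**2)/((2**2)*(-69 + 2**2))) = sqrt(-4627 + (1/2 + 4**2)/(4*(-69 + 4))) = sqrt(-4627 + (1/4)*(1/2 + 16)/(-65)) = sqrt(-4627 + (1/4)*(-1/65)*(33/2)) = sqrt(-4627 - 33/520) = sqrt(-2406073/520) = I*sqrt(312789490)/260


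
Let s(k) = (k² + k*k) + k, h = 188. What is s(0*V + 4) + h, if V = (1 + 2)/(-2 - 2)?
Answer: 224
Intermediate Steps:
V = -¾ (V = 3/(-4) = 3*(-¼) = -¾ ≈ -0.75000)
s(k) = k + 2*k² (s(k) = (k² + k²) + k = 2*k² + k = k + 2*k²)
s(0*V + 4) + h = (0*(-¾) + 4)*(1 + 2*(0*(-¾) + 4)) + 188 = (0 + 4)*(1 + 2*(0 + 4)) + 188 = 4*(1 + 2*4) + 188 = 4*(1 + 8) + 188 = 4*9 + 188 = 36 + 188 = 224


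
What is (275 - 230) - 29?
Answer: 16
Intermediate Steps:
(275 - 230) - 29 = 45 - 29 = 16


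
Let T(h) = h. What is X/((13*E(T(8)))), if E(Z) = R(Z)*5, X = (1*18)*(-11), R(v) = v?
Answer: -99/260 ≈ -0.38077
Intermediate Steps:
X = -198 (X = 18*(-11) = -198)
E(Z) = 5*Z (E(Z) = Z*5 = 5*Z)
X/((13*E(T(8)))) = -198/(13*(5*8)) = -198/(13*40) = -198/520 = -198*1/520 = -99/260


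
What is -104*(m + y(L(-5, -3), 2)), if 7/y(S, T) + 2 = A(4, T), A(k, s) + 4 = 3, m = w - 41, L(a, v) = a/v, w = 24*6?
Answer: -31408/3 ≈ -10469.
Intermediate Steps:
w = 144
m = 103 (m = 144 - 41 = 103)
A(k, s) = -1 (A(k, s) = -4 + 3 = -1)
y(S, T) = -7/3 (y(S, T) = 7/(-2 - 1) = 7/(-3) = 7*(-⅓) = -7/3)
-104*(m + y(L(-5, -3), 2)) = -104*(103 - 7/3) = -104*302/3 = -31408/3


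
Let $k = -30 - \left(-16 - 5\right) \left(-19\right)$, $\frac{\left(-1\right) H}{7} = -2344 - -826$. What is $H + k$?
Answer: $10197$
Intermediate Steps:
$H = 10626$ ($H = - 7 \left(-2344 - -826\right) = - 7 \left(-2344 + 826\right) = \left(-7\right) \left(-1518\right) = 10626$)
$k = -429$ ($k = -30 - \left(-21\right) \left(-19\right) = -30 - 399 = -429$)
$H + k = 10626 - 429 = 10197$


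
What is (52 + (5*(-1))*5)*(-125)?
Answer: -3375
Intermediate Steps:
(52 + (5*(-1))*5)*(-125) = (52 - 5*5)*(-125) = (52 - 25)*(-125) = 27*(-125) = -3375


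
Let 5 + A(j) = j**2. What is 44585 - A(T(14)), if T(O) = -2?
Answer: 44586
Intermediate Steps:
A(j) = -5 + j**2
44585 - A(T(14)) = 44585 - (-5 + (-2)**2) = 44585 - (-5 + 4) = 44585 - 1*(-1) = 44585 + 1 = 44586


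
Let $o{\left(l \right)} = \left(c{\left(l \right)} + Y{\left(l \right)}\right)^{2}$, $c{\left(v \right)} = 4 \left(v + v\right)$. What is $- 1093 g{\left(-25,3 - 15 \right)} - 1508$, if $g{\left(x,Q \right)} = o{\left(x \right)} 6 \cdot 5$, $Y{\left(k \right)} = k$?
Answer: $-1659995258$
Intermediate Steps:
$c{\left(v \right)} = 8 v$ ($c{\left(v \right)} = 4 \cdot 2 v = 8 v$)
$o{\left(l \right)} = 81 l^{2}$ ($o{\left(l \right)} = \left(8 l + l\right)^{2} = \left(9 l\right)^{2} = 81 l^{2}$)
$g{\left(x,Q \right)} = 2430 x^{2}$ ($g{\left(x,Q \right)} = 81 x^{2} \cdot 6 \cdot 5 = 486 x^{2} \cdot 5 = 2430 x^{2}$)
$- 1093 g{\left(-25,3 - 15 \right)} - 1508 = - 1093 \cdot 2430 \left(-25\right)^{2} - 1508 = - 1093 \cdot 2430 \cdot 625 - 1508 = \left(-1093\right) 1518750 - 1508 = -1659993750 - 1508 = -1659995258$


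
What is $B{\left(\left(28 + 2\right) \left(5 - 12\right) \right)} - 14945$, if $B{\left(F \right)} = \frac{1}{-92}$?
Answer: $- \frac{1374941}{92} \approx -14945.0$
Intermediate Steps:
$B{\left(F \right)} = - \frac{1}{92}$
$B{\left(\left(28 + 2\right) \left(5 - 12\right) \right)} - 14945 = - \frac{1}{92} - 14945 = - \frac{1374941}{92}$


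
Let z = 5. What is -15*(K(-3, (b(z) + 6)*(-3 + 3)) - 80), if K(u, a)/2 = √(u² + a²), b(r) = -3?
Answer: 1110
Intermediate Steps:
K(u, a) = 2*√(a² + u²) (K(u, a) = 2*√(u² + a²) = 2*√(a² + u²))
-15*(K(-3, (b(z) + 6)*(-3 + 3)) - 80) = -15*(2*√(((-3 + 6)*(-3 + 3))² + (-3)²) - 80) = -15*(2*√((3*0)² + 9) - 80) = -15*(2*√(0² + 9) - 80) = -15*(2*√(0 + 9) - 80) = -15*(2*√9 - 80) = -15*(2*3 - 80) = -15*(6 - 80) = -15*(-74) = -1*(-1110) = 1110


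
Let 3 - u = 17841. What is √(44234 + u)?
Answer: 2*√6599 ≈ 162.47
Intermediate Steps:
u = -17838 (u = 3 - 1*17841 = 3 - 17841 = -17838)
√(44234 + u) = √(44234 - 17838) = √26396 = 2*√6599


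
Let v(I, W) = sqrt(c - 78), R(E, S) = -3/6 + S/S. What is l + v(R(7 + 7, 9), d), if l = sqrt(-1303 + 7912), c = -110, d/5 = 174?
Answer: sqrt(6609) + 2*I*sqrt(47) ≈ 81.296 + 13.711*I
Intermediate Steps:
d = 870 (d = 5*174 = 870)
R(E, S) = 1/2 (R(E, S) = -3*1/6 + 1 = -1/2 + 1 = 1/2)
l = sqrt(6609) ≈ 81.296
v(I, W) = 2*I*sqrt(47) (v(I, W) = sqrt(-110 - 78) = sqrt(-188) = 2*I*sqrt(47))
l + v(R(7 + 7, 9), d) = sqrt(6609) + 2*I*sqrt(47)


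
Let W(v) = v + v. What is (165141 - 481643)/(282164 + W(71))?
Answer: -158251/141153 ≈ -1.1211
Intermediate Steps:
W(v) = 2*v
(165141 - 481643)/(282164 + W(71)) = (165141 - 481643)/(282164 + 2*71) = -316502/(282164 + 142) = -316502/282306 = -316502*1/282306 = -158251/141153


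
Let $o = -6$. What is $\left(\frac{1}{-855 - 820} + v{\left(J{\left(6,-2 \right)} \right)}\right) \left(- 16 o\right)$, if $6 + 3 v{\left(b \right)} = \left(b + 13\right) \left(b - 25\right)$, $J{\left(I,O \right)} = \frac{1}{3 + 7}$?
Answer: $- \frac{3561096}{335} \approx -10630.0$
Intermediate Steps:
$J{\left(I,O \right)} = \frac{1}{10}$
$v{\left(b \right)} = -2 + \frac{\left(-25 + b\right) \left(13 + b\right)}{3}$ ($v{\left(b \right)} = -2 + \frac{\left(b + 13\right) \left(b - 25\right)}{3} = -2 + \frac{\left(13 + b\right) \left(-25 + b\right)}{3} = -2 + \frac{\left(-25 + b\right) \left(13 + b\right)}{3}$)
$\left(\frac{1}{-855 - 820} + v{\left(J{\left(6,-2 \right)} \right)}\right) \left(- 16 o\right) = \left(\frac{1}{-855 - 820} - \left(\frac{1661}{15} - \frac{1}{300}\right)\right) \left(\left(-16\right) \left(-6\right)\right) = \left(\frac{1}{-1675} - \frac{11073}{100}\right) 96 = \left(- \frac{1}{1675} - \frac{11073}{100}\right) 96 = \left(- \frac{148379}{1340}\right) 96 = - \frac{3561096}{335}$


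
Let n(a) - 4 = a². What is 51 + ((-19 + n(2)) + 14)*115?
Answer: 396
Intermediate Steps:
n(a) = 4 + a²
51 + ((-19 + n(2)) + 14)*115 = 51 + ((-19 + (4 + 2²)) + 14)*115 = 51 + ((-19 + (4 + 4)) + 14)*115 = 51 + ((-19 + 8) + 14)*115 = 51 + (-11 + 14)*115 = 51 + 3*115 = 51 + 345 = 396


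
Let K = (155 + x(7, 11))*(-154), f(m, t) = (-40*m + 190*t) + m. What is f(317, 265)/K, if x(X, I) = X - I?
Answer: -37987/23254 ≈ -1.6336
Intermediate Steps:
f(m, t) = -39*m + 190*t
K = -23254 (K = (155 + (7 - 1*11))*(-154) = (155 + (7 - 11))*(-154) = (155 - 4)*(-154) = 151*(-154) = -23254)
f(317, 265)/K = (-39*317 + 190*265)/(-23254) = (-12363 + 50350)*(-1/23254) = 37987*(-1/23254) = -37987/23254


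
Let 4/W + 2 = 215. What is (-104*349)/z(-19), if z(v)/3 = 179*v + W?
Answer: 2577016/724409 ≈ 3.5574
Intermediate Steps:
W = 4/213 (W = 4/(-2 + 215) = 4/213 ≈ 0.018779)
z(v) = 4/71 + 537*v (z(v) = 3*(179*v + 4/213) = 3*(4/213 + 179*v) = 4/71 + 537*v)
(-104*349)/z(-19) = (-104*349)/(4/71 + 537*(-19)) = -36296/(4/71 - 10203) = -36296/(-724409/71) = -36296*(-71/724409) = 2577016/724409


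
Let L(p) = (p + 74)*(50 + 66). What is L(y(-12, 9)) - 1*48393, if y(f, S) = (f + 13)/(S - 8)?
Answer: -39693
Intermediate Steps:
y(f, S) = (13 + f)/(-8 + S)
L(p) = 8584 + 116*p (L(p) = (74 + p)*116 = 8584 + 116*p)
L(y(-12, 9)) - 1*48393 = (8584 + 116*((13 - 12)/(-8 + 9))) - 1*48393 = (8584 + 116*(1/1)) - 48393 = (8584 + 116*(1*1)) - 48393 = (8584 + 116*1) - 48393 = (8584 + 116) - 48393 = 8700 - 48393 = -39693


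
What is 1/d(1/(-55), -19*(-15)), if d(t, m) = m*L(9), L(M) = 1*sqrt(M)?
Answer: 1/855 ≈ 0.0011696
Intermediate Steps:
L(M) = sqrt(M)
d(t, m) = 3*m (d(t, m) = m*sqrt(9) = m*3 = 3*m)
1/d(1/(-55), -19*(-15)) = 1/(3*(-19*(-15))) = 1/(3*285) = 1/855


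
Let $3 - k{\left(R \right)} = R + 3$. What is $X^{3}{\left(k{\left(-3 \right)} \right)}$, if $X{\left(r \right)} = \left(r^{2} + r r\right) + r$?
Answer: $9261$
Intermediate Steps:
$k{\left(R \right)} = - R$ ($k{\left(R \right)} = 3 - \left(R + 3\right) = 3 - \left(3 + R\right) = - R$)
$X{\left(r \right)} = r + 2 r^{2}$ ($X{\left(r \right)} = \left(r^{2} + r^{2}\right) + r = 2 r^{2} + r = r + 2 r^{2}$)
$X^{3}{\left(k{\left(-3 \right)} \right)} = \left(\left(-1\right) \left(-3\right) \left(1 + 2 \left(\left(-1\right) \left(-3\right)\right)\right)\right)^{3} = \left(3 \left(1 + 2 \cdot 3\right)\right)^{3} = \left(3 \left(1 + 6\right)\right)^{3} = \left(3 \cdot 7\right)^{3} = 21^{3} = 9261$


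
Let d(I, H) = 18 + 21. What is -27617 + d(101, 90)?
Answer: -27578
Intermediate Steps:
d(I, H) = 39
-27617 + d(101, 90) = -27617 + 39 = -27578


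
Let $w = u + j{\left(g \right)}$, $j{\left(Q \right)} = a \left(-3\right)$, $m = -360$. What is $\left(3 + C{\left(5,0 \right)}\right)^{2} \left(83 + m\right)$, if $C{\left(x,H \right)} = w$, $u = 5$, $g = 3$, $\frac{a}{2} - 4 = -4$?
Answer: $-17728$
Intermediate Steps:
$a = 0$ ($a = 8 + 2 \left(-4\right) = 8 - 8 = 0$)
$j{\left(Q \right)} = 0$ ($j{\left(Q \right)} = 0 \left(-3\right) = 0$)
$w = 5$ ($w = 5 + 0 = 5$)
$C{\left(x,H \right)} = 5$
$\left(3 + C{\left(5,0 \right)}\right)^{2} \left(83 + m\right) = \left(3 + 5\right)^{2} \left(83 - 360\right) = 8^{2} \left(-277\right) = 64 \left(-277\right) = -17728$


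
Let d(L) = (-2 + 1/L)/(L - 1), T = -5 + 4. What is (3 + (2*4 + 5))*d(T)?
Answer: 24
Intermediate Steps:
T = -1
d(L) = (-2 + 1/L)/(-1 + L)
(3 + (2*4 + 5))*d(T) = (3 + (2*4 + 5))*((1 - 2*(-1))/((-1)*(-1 - 1))) = (3 + (8 + 5))*(-1*(1 + 2)/(-2)) = (3 + 13)*(-1*(-½)*3) = 16*(3/2) = 24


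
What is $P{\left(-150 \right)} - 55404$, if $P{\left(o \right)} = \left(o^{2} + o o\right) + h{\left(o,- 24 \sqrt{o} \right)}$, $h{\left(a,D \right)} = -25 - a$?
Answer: $-10279$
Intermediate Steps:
$P{\left(o \right)} = -25 - o + 2 o^{2}$ ($P{\left(o \right)} = \left(o^{2} + o o\right) - \left(25 + o\right) = \left(o^{2} + o^{2}\right) - \left(25 + o\right) = 2 o^{2} - \left(25 + o\right) = -25 - o + 2 o^{2}$)
$P{\left(-150 \right)} - 55404 = \left(-25 - -150 + 2 \left(-150\right)^{2}\right) - 55404 = \left(-25 + 150 + 2 \cdot 22500\right) - 55404 = \left(-25 + 150 + 45000\right) - 55404 = 45125 - 55404 = -10279$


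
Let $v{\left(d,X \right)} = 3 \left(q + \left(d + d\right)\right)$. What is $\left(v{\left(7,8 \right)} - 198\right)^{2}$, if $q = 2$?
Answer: $22500$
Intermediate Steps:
$v{\left(d,X \right)} = 6 + 6 d$ ($v{\left(d,X \right)} = 3 \left(2 + \left(d + d\right)\right) = 3 \left(2 + 2 d\right) = 6 + 6 d$)
$\left(v{\left(7,8 \right)} - 198\right)^{2} = \left(\left(6 + 6 \cdot 7\right) - 198\right)^{2} = \left(\left(6 + 42\right) - 198\right)^{2} = \left(48 - 198\right)^{2} = \left(-150\right)^{2} = 22500$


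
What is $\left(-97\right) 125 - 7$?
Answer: $-12132$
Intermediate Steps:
$\left(-97\right) 125 - 7 = -12125 - 7 = -12132$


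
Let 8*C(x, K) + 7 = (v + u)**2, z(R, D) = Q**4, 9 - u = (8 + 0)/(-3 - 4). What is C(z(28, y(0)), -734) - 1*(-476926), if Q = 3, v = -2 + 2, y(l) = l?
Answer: 93479845/196 ≈ 4.7694e+5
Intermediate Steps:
v = 0
u = 71/7 (u = 9 - (8 + 0)/(-3 - 4) = 9 - 8/(-7) = 9 - 8*(-1)/7 = 9 - 1*(-8/7) = 9 + 8/7 = 71/7 ≈ 10.143)
z(R, D) = 81 (z(R, D) = 3**4 = 81)
C(x, K) = 2349/196 (C(x, K) = -7/8 + (0 + 71/7)**2/8 = -7/8 + (71/7)**2/8 = -7/8 + (1/8)*(5041/49) = -7/8 + 5041/392 = 2349/196)
C(z(28, y(0)), -734) - 1*(-476926) = 2349/196 - 1*(-476926) = 2349/196 + 476926 = 93479845/196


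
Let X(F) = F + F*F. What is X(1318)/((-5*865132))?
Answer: -869221/2162830 ≈ -0.40189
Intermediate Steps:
X(F) = F + F²
X(1318)/((-5*865132)) = (1318*(1 + 1318))/((-5*865132)) = (1318*1319)/(-4325660) = 1738442*(-1/4325660) = -869221/2162830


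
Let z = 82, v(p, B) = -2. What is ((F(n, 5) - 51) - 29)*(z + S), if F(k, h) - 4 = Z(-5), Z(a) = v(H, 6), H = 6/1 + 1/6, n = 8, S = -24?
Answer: -4524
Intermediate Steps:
H = 37/6 (H = 6*1 + 1*(⅙) = 6 + ⅙ = 37/6 ≈ 6.1667)
Z(a) = -2
F(k, h) = 2 (F(k, h) = 4 - 2 = 2)
((F(n, 5) - 51) - 29)*(z + S) = ((2 - 51) - 29)*(82 - 24) = (-49 - 29)*58 = -78*58 = -4524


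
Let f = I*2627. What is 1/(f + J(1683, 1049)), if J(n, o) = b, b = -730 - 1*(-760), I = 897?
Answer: 1/2356449 ≈ 4.2437e-7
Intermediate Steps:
b = 30 (b = -730 + 760 = 30)
J(n, o) = 30
f = 2356419 (f = 897*2627 = 2356419)
1/(f + J(1683, 1049)) = 1/(2356419 + 30) = 1/2356449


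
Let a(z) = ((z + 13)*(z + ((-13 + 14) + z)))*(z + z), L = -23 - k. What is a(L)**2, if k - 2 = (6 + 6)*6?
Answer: 9891830136384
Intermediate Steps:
k = 74 (k = 2 + (6 + 6)*6 = 2 + 12*6 = 2 + 72 = 74)
L = -97 (L = -23 - 1*74 = -23 - 74 = -97)
a(z) = 2*z*(1 + 2*z)*(13 + z) (a(z) = ((13 + z)*(z + (1 + z)))*(2*z) = ((13 + z)*(1 + 2*z))*(2*z) = ((1 + 2*z)*(13 + z))*(2*z) = 2*z*(1 + 2*z)*(13 + z))
a(L)**2 = (2*(-97)*(13 + 2*(-97)**2 + 27*(-97)))**2 = (2*(-97)*(13 + 2*9409 - 2619))**2 = (2*(-97)*(13 + 18818 - 2619))**2 = (2*(-97)*16212)**2 = (-3145128)**2 = 9891830136384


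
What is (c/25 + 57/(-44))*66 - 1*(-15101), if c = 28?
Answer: 754471/50 ≈ 15089.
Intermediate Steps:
(c/25 + 57/(-44))*66 - 1*(-15101) = (28/25 + 57/(-44))*66 - 1*(-15101) = (28*(1/25) + 57*(-1/44))*66 + 15101 = (28/25 - 57/44)*66 + 15101 = -193/1100*66 + 15101 = -579/50 + 15101 = 754471/50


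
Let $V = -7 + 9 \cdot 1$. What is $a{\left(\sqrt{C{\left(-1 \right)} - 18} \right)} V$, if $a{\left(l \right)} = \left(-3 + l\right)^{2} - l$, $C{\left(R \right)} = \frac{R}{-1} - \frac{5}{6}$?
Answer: $- \frac{53}{3} - \frac{7 i \sqrt{642}}{3} \approx -17.667 - 59.121 i$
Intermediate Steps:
$C{\left(R \right)} = - \frac{5}{6} - R$ ($C{\left(R \right)} = R \left(-1\right) - \frac{5}{6} = - R - \frac{5}{6} = - \frac{5}{6} - R$)
$V = 2$ ($V = -7 + 9 = 2$)
$a{\left(\sqrt{C{\left(-1 \right)} - 18} \right)} V = \left(\left(-3 + \sqrt{\left(- \frac{5}{6} - -1\right) - 18}\right)^{2} - \sqrt{\left(- \frac{5}{6} - -1\right) - 18}\right) 2 = \left(\left(-3 + \sqrt{\left(- \frac{5}{6} + 1\right) - 18}\right)^{2} - \sqrt{\left(- \frac{5}{6} + 1\right) - 18}\right) 2 = \left(\left(-3 + \sqrt{\frac{1}{6} - 18}\right)^{2} - \sqrt{\frac{1}{6} - 18}\right) 2 = \left(\left(-3 + \sqrt{- \frac{107}{6}}\right)^{2} - \sqrt{- \frac{107}{6}}\right) 2 = \left(\left(-3 + \frac{i \sqrt{642}}{6}\right)^{2} - \frac{i \sqrt{642}}{6}\right) 2 = 2 \left(-3 + \frac{i \sqrt{642}}{6}\right)^{2} - \frac{i \sqrt{642}}{3}$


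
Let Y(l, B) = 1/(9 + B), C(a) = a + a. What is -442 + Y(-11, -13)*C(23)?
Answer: -907/2 ≈ -453.50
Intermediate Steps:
C(a) = 2*a
-442 + Y(-11, -13)*C(23) = -442 + (2*23)/(9 - 13) = -442 + 46/(-4) = -442 - ¼*46 = -442 - 23/2 = -907/2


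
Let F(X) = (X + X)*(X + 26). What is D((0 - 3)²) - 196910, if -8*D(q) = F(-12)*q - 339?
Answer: -1571917/8 ≈ -1.9649e+5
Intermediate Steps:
F(X) = 2*X*(26 + X) (F(X) = (2*X)*(26 + X) = 2*X*(26 + X))
D(q) = 339/8 + 42*q (D(q) = -((2*(-12)*(26 - 12))*q - 339)/8 = -((2*(-12)*14)*q - 339)/8 = -(-336*q - 339)/8 = -(-339 - 336*q)/8 = 339/8 + 42*q)
D((0 - 3)²) - 196910 = (339/8 + 42*(0 - 3)²) - 196910 = (339/8 + 42*(-3)²) - 196910 = (339/8 + 42*9) - 196910 = (339/8 + 378) - 196910 = 3363/8 - 196910 = -1571917/8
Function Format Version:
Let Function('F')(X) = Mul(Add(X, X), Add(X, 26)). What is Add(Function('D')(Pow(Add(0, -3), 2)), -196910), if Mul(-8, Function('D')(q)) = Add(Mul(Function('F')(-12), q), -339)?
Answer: Rational(-1571917, 8) ≈ -1.9649e+5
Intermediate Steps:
Function('F')(X) = Mul(2, X, Add(26, X)) (Function('F')(X) = Mul(Mul(2, X), Add(26, X)) = Mul(2, X, Add(26, X)))
Function('D')(q) = Add(Rational(339, 8), Mul(42, q)) (Function('D')(q) = Mul(Rational(-1, 8), Add(Mul(Mul(2, -12, Add(26, -12)), q), -339)) = Mul(Rational(-1, 8), Add(Mul(Mul(2, -12, 14), q), -339)) = Mul(Rational(-1, 8), Add(Mul(-336, q), -339)) = Mul(Rational(-1, 8), Add(-339, Mul(-336, q))) = Add(Rational(339, 8), Mul(42, q)))
Add(Function('D')(Pow(Add(0, -3), 2)), -196910) = Add(Add(Rational(339, 8), Mul(42, Pow(Add(0, -3), 2))), -196910) = Add(Add(Rational(339, 8), Mul(42, Pow(-3, 2))), -196910) = Add(Add(Rational(339, 8), Mul(42, 9)), -196910) = Add(Add(Rational(339, 8), 378), -196910) = Add(Rational(3363, 8), -196910) = Rational(-1571917, 8)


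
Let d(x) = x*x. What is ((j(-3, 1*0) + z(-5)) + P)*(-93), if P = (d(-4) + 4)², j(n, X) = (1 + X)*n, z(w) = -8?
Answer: -36177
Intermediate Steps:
d(x) = x²
j(n, X) = n*(1 + X)
P = 400 (P = ((-4)² + 4)² = (16 + 4)² = 20² = 400)
((j(-3, 1*0) + z(-5)) + P)*(-93) = ((-3*(1 + 1*0) - 8) + 400)*(-93) = ((-3*(1 + 0) - 8) + 400)*(-93) = ((-3*1 - 8) + 400)*(-93) = ((-3 - 8) + 400)*(-93) = (-11 + 400)*(-93) = 389*(-93) = -36177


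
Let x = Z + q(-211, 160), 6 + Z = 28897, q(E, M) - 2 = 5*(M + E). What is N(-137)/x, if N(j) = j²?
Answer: 18769/28638 ≈ 0.65539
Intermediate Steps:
q(E, M) = 2 + 5*E + 5*M (q(E, M) = 2 + 5*(M + E) = 2 + 5*(E + M) = 2 + (5*E + 5*M) = 2 + 5*E + 5*M)
Z = 28891 (Z = -6 + 28897 = 28891)
x = 28638 (x = 28891 + (2 + 5*(-211) + 5*160) = 28891 + (2 - 1055 + 800) = 28891 - 253 = 28638)
N(-137)/x = (-137)²/28638 = 18769*(1/28638) = 18769/28638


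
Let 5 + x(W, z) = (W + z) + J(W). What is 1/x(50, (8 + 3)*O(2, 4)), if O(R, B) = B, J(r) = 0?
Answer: 1/89 ≈ 0.011236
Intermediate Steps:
x(W, z) = -5 + W + z (x(W, z) = -5 + ((W + z) + 0) = -5 + (W + z) = -5 + W + z)
1/x(50, (8 + 3)*O(2, 4)) = 1/(-5 + 50 + (8 + 3)*4) = 1/(-5 + 50 + 11*4) = 1/(-5 + 50 + 44) = 1/89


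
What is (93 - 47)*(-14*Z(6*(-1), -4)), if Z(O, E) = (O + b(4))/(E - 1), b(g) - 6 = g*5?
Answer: 2576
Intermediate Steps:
b(g) = 6 + 5*g (b(g) = 6 + g*5 = 6 + 5*g)
Z(O, E) = (26 + O)/(-1 + E) (Z(O, E) = (O + (6 + 5*4))/(E - 1) = (O + (6 + 20))/(-1 + E) = (O + 26)/(-1 + E) = (26 + O)/(-1 + E))
(93 - 47)*(-14*Z(6*(-1), -4)) = (93 - 47)*(-14*(26 + 6*(-1))/(-1 - 4)) = 46*(-14*(26 - 6)/(-5)) = 46*(-(-14)*20/5) = 46*(-14*(-4)) = 46*56 = 2576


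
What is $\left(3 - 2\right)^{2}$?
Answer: $1$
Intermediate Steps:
$\left(3 - 2\right)^{2} = 1^{2} = 1$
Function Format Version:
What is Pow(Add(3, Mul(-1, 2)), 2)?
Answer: 1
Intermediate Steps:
Pow(Add(3, Mul(-1, 2)), 2) = Pow(Add(3, -2), 2) = Pow(1, 2) = 1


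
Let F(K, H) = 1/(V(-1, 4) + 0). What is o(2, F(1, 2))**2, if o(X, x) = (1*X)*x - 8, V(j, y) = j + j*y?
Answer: 1764/25 ≈ 70.560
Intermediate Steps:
F(K, H) = -1/5 (F(K, H) = 1/(-(1 + 4) + 0) = 1/(-1*5 + 0) = 1/(-5 + 0) = 1/(-5) = -1/5)
o(X, x) = -8 + X*x (o(X, x) = X*x - 8 = -8 + X*x)
o(2, F(1, 2))**2 = (-8 + 2*(-1/5))**2 = (-8 - 2/5)**2 = (-42/5)**2 = 1764/25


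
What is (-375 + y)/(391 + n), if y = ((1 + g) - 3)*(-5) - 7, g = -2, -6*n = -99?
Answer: -724/815 ≈ -0.88834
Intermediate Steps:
n = 33/2 (n = -⅙*(-99) = 33/2 ≈ 16.500)
y = 13 (y = ((1 - 2) - 3)*(-5) - 7 = (-1 - 3)*(-5) - 7 = -4*(-5) - 7 = 20 - 7 = 13)
(-375 + y)/(391 + n) = (-375 + 13)/(391 + 33/2) = -362/815/2 = -362*2/815 = -724/815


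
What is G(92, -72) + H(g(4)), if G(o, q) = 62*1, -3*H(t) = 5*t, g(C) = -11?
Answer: 241/3 ≈ 80.333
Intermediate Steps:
H(t) = -5*t/3
G(o, q) = 62
G(92, -72) + H(g(4)) = 62 - 5/3*(-11) = 62 + 55/3 = 241/3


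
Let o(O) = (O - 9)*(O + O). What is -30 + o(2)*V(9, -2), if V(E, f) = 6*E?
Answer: -1542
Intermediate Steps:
o(O) = 2*O*(-9 + O) (o(O) = (-9 + O)*(2*O) = 2*O*(-9 + O))
-30 + o(2)*V(9, -2) = -30 + (2*2*(-9 + 2))*(6*9) = -30 + (2*2*(-7))*54 = -30 - 28*54 = -30 - 1512 = -1542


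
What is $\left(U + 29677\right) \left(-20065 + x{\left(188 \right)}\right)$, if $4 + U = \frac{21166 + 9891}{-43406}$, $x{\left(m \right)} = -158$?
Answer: $- \frac{26046317625363}{43406} \approx -6.0006 \cdot 10^{8}$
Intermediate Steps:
$U = - \frac{204681}{43406}$ ($U = -4 + \frac{21166 + 9891}{-43406} = -4 + 31057 \left(- \frac{1}{43406}\right) = -4 - \frac{31057}{43406} = - \frac{204681}{43406} \approx -4.7155$)
$\left(U + 29677\right) \left(-20065 + x{\left(188 \right)}\right) = \left(- \frac{204681}{43406} + 29677\right) \left(-20065 - 158\right) = \frac{1287955181}{43406} \left(-20223\right) = - \frac{26046317625363}{43406}$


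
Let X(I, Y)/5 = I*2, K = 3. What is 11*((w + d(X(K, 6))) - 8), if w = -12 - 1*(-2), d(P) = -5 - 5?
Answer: -308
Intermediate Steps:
X(I, Y) = 10*I (X(I, Y) = 5*(I*2) = 5*(2*I) = 10*I)
d(P) = -10
w = -10 (w = -12 + 2 = -10)
11*((w + d(X(K, 6))) - 8) = 11*((-10 - 10) - 8) = 11*(-20 - 8) = 11*(-28) = -308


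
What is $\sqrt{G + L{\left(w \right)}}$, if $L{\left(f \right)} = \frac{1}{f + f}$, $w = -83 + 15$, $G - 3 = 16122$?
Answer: $\frac{\sqrt{74561966}}{68} \approx 126.98$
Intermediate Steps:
$G = 16125$ ($G = 3 + 16122 = 16125$)
$w = -68$
$L{\left(f \right)} = \frac{1}{2 f}$
$\sqrt{G + L{\left(w \right)}} = \sqrt{16125 + \frac{1}{2 \left(-68\right)}} = \sqrt{16125 + \frac{1}{2} \left(- \frac{1}{68}\right)} = \sqrt{16125 - \frac{1}{136}} = \sqrt{\frac{2192999}{136}} = \frac{\sqrt{74561966}}{68}$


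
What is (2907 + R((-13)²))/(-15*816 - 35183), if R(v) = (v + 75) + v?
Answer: -3320/47423 ≈ -0.070008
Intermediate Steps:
R(v) = 75 + 2*v (R(v) = (75 + v) + v = 75 + 2*v)
(2907 + R((-13)²))/(-15*816 - 35183) = (2907 + (75 + 2*(-13)²))/(-15*816 - 35183) = (2907 + (75 + 2*169))/(-12240 - 35183) = (2907 + (75 + 338))/(-47423) = (2907 + 413)*(-1/47423) = 3320*(-1/47423) = -3320/47423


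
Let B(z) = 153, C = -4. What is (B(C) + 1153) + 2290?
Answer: 3596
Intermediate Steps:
(B(C) + 1153) + 2290 = (153 + 1153) + 2290 = 1306 + 2290 = 3596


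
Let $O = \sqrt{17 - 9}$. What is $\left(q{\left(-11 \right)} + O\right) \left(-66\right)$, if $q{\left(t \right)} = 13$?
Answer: $-858 - 132 \sqrt{2} \approx -1044.7$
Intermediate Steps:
$O = 2 \sqrt{2}$ ($O = \sqrt{8} = 2 \sqrt{2} \approx 2.8284$)
$\left(q{\left(-11 \right)} + O\right) \left(-66\right) = \left(13 + 2 \sqrt{2}\right) \left(-66\right) = -858 - 132 \sqrt{2}$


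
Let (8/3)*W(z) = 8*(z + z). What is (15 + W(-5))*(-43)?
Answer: 645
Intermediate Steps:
W(z) = 6*z (W(z) = 3*(8*(z + z))/8 = 3*(8*(2*z))/8 = 3*(16*z)/8 = 6*z)
(15 + W(-5))*(-43) = (15 + 6*(-5))*(-43) = (15 - 30)*(-43) = -15*(-43) = 645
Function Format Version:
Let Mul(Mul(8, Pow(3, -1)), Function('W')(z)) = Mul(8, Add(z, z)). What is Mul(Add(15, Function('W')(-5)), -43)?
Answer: 645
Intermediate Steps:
Function('W')(z) = Mul(6, z) (Function('W')(z) = Mul(Rational(3, 8), Mul(8, Add(z, z))) = Mul(Rational(3, 8), Mul(8, Mul(2, z))) = Mul(Rational(3, 8), Mul(16, z)) = Mul(6, z))
Mul(Add(15, Function('W')(-5)), -43) = Mul(Add(15, Mul(6, -5)), -43) = Mul(Add(15, -30), -43) = Mul(-15, -43) = 645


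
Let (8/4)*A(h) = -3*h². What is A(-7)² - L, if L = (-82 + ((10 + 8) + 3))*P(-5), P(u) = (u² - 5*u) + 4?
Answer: 34785/4 ≈ 8696.3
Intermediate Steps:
P(u) = 4 + u² - 5*u
A(h) = -3*h²/2 (A(h) = (-3*h²)/2 = -3*h²/2)
L = -3294 (L = (-82 + ((10 + 8) + 3))*(4 + (-5)² - 5*(-5)) = (-82 + (18 + 3))*(4 + 25 + 25) = (-82 + 21)*54 = -61*54 = -3294)
A(-7)² - L = (-3/2*(-7)²)² - 1*(-3294) = (-3/2*49)² + 3294 = (-147/2)² + 3294 = 21609/4 + 3294 = 34785/4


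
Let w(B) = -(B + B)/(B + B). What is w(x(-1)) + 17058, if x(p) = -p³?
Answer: 17057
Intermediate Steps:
w(B) = -1 (w(B) = -2*B/(2*B) = -2*B*1/(2*B) = -1*1 = -1)
w(x(-1)) + 17058 = -1 + 17058 = 17057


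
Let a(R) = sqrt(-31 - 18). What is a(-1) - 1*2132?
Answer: -2132 + 7*I ≈ -2132.0 + 7.0*I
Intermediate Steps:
a(R) = 7*I (a(R) = sqrt(-49) = 7*I)
a(-1) - 1*2132 = 7*I - 1*2132 = 7*I - 2132 = -2132 + 7*I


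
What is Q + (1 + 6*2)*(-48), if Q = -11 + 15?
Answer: -620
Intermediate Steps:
Q = 4
Q + (1 + 6*2)*(-48) = 4 + (1 + 6*2)*(-48) = 4 + (1 + 12)*(-48) = 4 + 13*(-48) = 4 - 624 = -620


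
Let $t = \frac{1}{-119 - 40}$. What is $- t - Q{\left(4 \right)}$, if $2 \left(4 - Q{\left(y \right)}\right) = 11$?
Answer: $\frac{479}{318} \approx 1.5063$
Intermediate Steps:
$t = - \frac{1}{159}$ ($t = \frac{1}{-159} = - \frac{1}{159} \approx -0.0062893$)
$Q{\left(y \right)} = - \frac{3}{2}$ ($Q{\left(y \right)} = 4 - \frac{11}{2} = - \frac{3}{2}$)
$- t - Q{\left(4 \right)} = \left(-1\right) \left(- \frac{1}{159}\right) - - \frac{3}{2} = \frac{1}{159} + \frac{3}{2} = \frac{479}{318}$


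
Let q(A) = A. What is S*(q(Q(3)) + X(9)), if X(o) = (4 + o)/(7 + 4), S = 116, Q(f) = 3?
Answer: 5336/11 ≈ 485.09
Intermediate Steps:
X(o) = 4/11 + o/11 (X(o) = (4 + o)/11 = (4 + o)*(1/11) = 4/11 + o/11)
S*(q(Q(3)) + X(9)) = 116*(3 + (4/11 + (1/11)*9)) = 116*(3 + (4/11 + 9/11)) = 116*(3 + 13/11) = 116*(46/11) = 5336/11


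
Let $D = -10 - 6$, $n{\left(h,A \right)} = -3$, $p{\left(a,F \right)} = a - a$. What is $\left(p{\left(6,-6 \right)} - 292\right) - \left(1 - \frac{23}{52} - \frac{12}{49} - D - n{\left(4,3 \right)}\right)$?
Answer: $- \frac{793225}{2548} \approx -311.31$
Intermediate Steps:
$p{\left(a,F \right)} = 0$
$D = -16$ ($D = -10 - 6 = -16$)
$\left(p{\left(6,-6 \right)} - 292\right) - \left(1 - \frac{23}{52} - \frac{12}{49} - D - n{\left(4,3 \right)}\right) = \left(0 - 292\right) - \left(20 - \frac{23}{52} - \frac{12}{49}\right) = -292 - \left(20 - \frac{23}{52} - \frac{12}{49}\right) = -292 - \frac{49209}{2548} = - \frac{793225}{2548}$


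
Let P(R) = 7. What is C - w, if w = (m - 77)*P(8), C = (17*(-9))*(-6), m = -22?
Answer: 1611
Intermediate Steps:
C = 918 (C = -153*(-6) = 918)
w = -693 (w = (-22 - 77)*7 = -99*7 = -693)
C - w = 918 - 1*(-693) = 918 + 693 = 1611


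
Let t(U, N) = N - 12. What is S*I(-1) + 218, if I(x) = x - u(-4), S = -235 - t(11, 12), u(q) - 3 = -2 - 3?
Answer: -17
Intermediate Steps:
t(U, N) = -12 + N
u(q) = -2 (u(q) = 3 + (-2 - 3) = 3 - 5 = -2)
S = -235 (S = -235 - (-12 + 12) = -235 - 1*0 = -235 + 0 = -235)
I(x) = 2 + x (I(x) = x - 1*(-2) = x + 2 = 2 + x)
S*I(-1) + 218 = -235*(2 - 1) + 218 = -235*1 + 218 = -235 + 218 = -17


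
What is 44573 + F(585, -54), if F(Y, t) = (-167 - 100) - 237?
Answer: 44069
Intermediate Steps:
F(Y, t) = -504 (F(Y, t) = -267 - 237 = -504)
44573 + F(585, -54) = 44573 - 504 = 44069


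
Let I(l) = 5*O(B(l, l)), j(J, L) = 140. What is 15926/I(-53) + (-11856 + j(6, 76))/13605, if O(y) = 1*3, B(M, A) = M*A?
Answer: 14433166/13605 ≈ 1060.9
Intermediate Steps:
B(M, A) = A*M
O(y) = 3
I(l) = 15 (I(l) = 5*3 = 15)
15926/I(-53) + (-11856 + j(6, 76))/13605 = 15926/15 + (-11856 + 140)/13605 = 15926*(1/15) - 11716*1/13605 = 15926/15 - 11716/13605 = 14433166/13605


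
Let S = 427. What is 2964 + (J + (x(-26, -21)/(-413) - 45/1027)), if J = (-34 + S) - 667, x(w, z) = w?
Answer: 1140974307/424151 ≈ 2690.0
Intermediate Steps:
J = -274 (J = (-34 + 427) - 667 = 393 - 667 = -274)
2964 + (J + (x(-26, -21)/(-413) - 45/1027)) = 2964 + (-274 + (-26/(-413) - 45/1027)) = 2964 + (-274 + (-26*(-1/413) - 45*1/1027)) = 2964 + (-274 + (26/413 - 45/1027)) = 2964 + (-274 + 8117/424151) = 2964 - 116209257/424151 = 1140974307/424151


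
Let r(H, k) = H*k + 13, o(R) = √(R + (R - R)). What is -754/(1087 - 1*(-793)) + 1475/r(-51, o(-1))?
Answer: 1698021/260380 + 15045*I/554 ≈ 6.5213 + 27.157*I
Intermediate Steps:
o(R) = √R (o(R) = √(R + 0) = √R)
r(H, k) = 13 + H*k
-754/(1087 - 1*(-793)) + 1475/r(-51, o(-1)) = -754/(1087 - 1*(-793)) + 1475/(13 - 51*I) = -754/(1087 + 793) + 1475/(13 - 51*I) = -754/1880 + 1475*((13 + 51*I)/2770) = -754*1/1880 + 295*(13 + 51*I)/554 = -377/940 + 295*(13 + 51*I)/554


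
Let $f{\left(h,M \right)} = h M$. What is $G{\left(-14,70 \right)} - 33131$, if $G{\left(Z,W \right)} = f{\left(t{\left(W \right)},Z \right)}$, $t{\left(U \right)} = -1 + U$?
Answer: $-34097$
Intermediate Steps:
$f{\left(h,M \right)} = M h$
$G{\left(Z,W \right)} = Z \left(-1 + W\right)$
$G{\left(-14,70 \right)} - 33131 = - 14 \left(-1 + 70\right) - 33131 = \left(-14\right) 69 - 33131 = -966 - 33131 = -34097$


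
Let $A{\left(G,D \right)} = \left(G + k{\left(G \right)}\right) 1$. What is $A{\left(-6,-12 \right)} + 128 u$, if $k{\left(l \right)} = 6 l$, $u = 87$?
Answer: $11094$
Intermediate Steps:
$A{\left(G,D \right)} = 7 G$ ($A{\left(G,D \right)} = \left(G + 6 G\right) 1 = 7 G 1 = 7 G$)
$A{\left(-6,-12 \right)} + 128 u = 7 \left(-6\right) + 128 \cdot 87 = -42 + 11136 = 11094$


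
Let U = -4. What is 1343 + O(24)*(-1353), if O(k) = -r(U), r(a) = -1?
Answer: -10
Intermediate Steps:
O(k) = 1 (O(k) = -1*(-1) = 1)
1343 + O(24)*(-1353) = 1343 + 1*(-1353) = 1343 - 1353 = -10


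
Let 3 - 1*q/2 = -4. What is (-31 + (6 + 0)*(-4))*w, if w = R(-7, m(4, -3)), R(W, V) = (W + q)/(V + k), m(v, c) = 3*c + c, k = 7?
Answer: 77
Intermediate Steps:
q = 14 (q = 6 - 2*(-4) = 6 + 8 = 14)
m(v, c) = 4*c
R(W, V) = (14 + W)/(7 + V) (R(W, V) = (W + 14)/(V + 7) = (14 + W)/(7 + V))
w = -7/5 (w = (14 - 7)/(7 + 4*(-3)) = 7/(7 - 12) = 7/(-5) = -⅕*7 = -7/5 ≈ -1.4000)
(-31 + (6 + 0)*(-4))*w = (-31 + (6 + 0)*(-4))*(-7/5) = (-31 + 6*(-4))*(-7/5) = (-31 - 24)*(-7/5) = -55*(-7/5) = 77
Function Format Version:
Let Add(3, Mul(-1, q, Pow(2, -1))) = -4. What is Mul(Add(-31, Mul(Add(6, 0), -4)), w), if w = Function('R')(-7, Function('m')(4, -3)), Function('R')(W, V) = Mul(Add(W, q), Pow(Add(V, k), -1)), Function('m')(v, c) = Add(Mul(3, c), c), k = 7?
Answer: 77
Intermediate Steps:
q = 14 (q = Add(6, Mul(-2, -4)) = Add(6, 8) = 14)
Function('m')(v, c) = Mul(4, c)
Function('R')(W, V) = Mul(Pow(Add(7, V), -1), Add(14, W)) (Function('R')(W, V) = Mul(Add(W, 14), Pow(Add(V, 7), -1)) = Mul(Add(14, W), Pow(Add(7, V), -1)) = Mul(Pow(Add(7, V), -1), Add(14, W)))
w = Rational(-7, 5) (w = Mul(Pow(Add(7, Mul(4, -3)), -1), Add(14, -7)) = Mul(Pow(Add(7, -12), -1), 7) = Mul(Pow(-5, -1), 7) = Mul(Rational(-1, 5), 7) = Rational(-7, 5) ≈ -1.4000)
Mul(Add(-31, Mul(Add(6, 0), -4)), w) = Mul(Add(-31, Mul(Add(6, 0), -4)), Rational(-7, 5)) = Mul(Add(-31, Mul(6, -4)), Rational(-7, 5)) = Mul(Add(-31, -24), Rational(-7, 5)) = Mul(-55, Rational(-7, 5)) = 77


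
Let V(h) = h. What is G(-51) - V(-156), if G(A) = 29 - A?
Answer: 236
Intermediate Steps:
G(-51) - V(-156) = (29 - 1*(-51)) - 1*(-156) = (29 + 51) + 156 = 80 + 156 = 236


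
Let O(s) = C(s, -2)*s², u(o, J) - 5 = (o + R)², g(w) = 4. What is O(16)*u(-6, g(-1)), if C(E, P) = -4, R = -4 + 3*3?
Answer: -6144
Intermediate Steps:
R = 5 (R = -4 + 9 = 5)
u(o, J) = 5 + (5 + o)² (u(o, J) = 5 + (o + 5)² = 5 + (5 + o)²)
O(s) = -4*s²
O(16)*u(-6, g(-1)) = (-4*16²)*(5 + (5 - 6)²) = (-4*256)*(5 + (-1)²) = -1024*(5 + 1) = -1024*6 = -6144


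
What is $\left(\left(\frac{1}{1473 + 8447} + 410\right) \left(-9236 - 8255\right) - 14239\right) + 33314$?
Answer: $- \frac{70950188691}{9920} \approx -7.1522 \cdot 10^{6}$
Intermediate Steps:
$\left(\left(\frac{1}{1473 + 8447} + 410\right) \left(-9236 - 8255\right) - 14239\right) + 33314 = \left(\left(\frac{1}{9920} + 410\right) \left(-17491\right) - 14239\right) + 33314 = \left(\frac{4067201}{9920} \left(-17491\right) - 14239\right) + 33314 = \left(- \frac{71139412691}{9920} - 14239\right) + 33314 = - \frac{71280663571}{9920} + 33314 = - \frac{70950188691}{9920}$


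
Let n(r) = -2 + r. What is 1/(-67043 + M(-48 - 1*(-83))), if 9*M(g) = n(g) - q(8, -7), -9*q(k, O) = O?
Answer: -81/5430193 ≈ -1.4917e-5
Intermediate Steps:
q(k, O) = -O/9
M(g) = -25/81 + g/9 (M(g) = ((-2 + g) - (-1)*(-7)/9)/9 = ((-2 + g) - 1*7/9)/9 = ((-2 + g) - 7/9)/9 = (-25/9 + g)/9 = -25/81 + g/9)
1/(-67043 + M(-48 - 1*(-83))) = 1/(-67043 + (-25/81 + (-48 - 1*(-83))/9)) = 1/(-67043 + (-25/81 + (-48 + 83)/9)) = 1/(-67043 + (-25/81 + (⅑)*35)) = 1/(-67043 + (-25/81 + 35/9)) = 1/(-67043 + 290/81) = 1/(-5430193/81) = -81/5430193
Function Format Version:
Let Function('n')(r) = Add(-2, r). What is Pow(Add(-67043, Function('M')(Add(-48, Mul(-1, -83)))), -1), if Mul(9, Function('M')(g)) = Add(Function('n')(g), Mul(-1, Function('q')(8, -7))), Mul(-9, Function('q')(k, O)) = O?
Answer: Rational(-81, 5430193) ≈ -1.4917e-5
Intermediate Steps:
Function('q')(k, O) = Mul(Rational(-1, 9), O)
Function('M')(g) = Add(Rational(-25, 81), Mul(Rational(1, 9), g)) (Function('M')(g) = Mul(Rational(1, 9), Add(Add(-2, g), Mul(-1, Mul(Rational(-1, 9), -7)))) = Mul(Rational(1, 9), Add(Add(-2, g), Mul(-1, Rational(7, 9)))) = Mul(Rational(1, 9), Add(Add(-2, g), Rational(-7, 9))) = Mul(Rational(1, 9), Add(Rational(-25, 9), g)) = Add(Rational(-25, 81), Mul(Rational(1, 9), g)))
Pow(Add(-67043, Function('M')(Add(-48, Mul(-1, -83)))), -1) = Pow(Add(-67043, Add(Rational(-25, 81), Mul(Rational(1, 9), Add(-48, Mul(-1, -83))))), -1) = Pow(Add(-67043, Add(Rational(-25, 81), Mul(Rational(1, 9), Add(-48, 83)))), -1) = Pow(Add(-67043, Add(Rational(-25, 81), Mul(Rational(1, 9), 35))), -1) = Pow(Add(-67043, Add(Rational(-25, 81), Rational(35, 9))), -1) = Pow(Add(-67043, Rational(290, 81)), -1) = Pow(Rational(-5430193, 81), -1) = Rational(-81, 5430193)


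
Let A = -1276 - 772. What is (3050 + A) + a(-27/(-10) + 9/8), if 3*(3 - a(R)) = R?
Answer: 40149/40 ≈ 1003.7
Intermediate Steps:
a(R) = 3 - R/3
A = -2048
(3050 + A) + a(-27/(-10) + 9/8) = (3050 - 2048) + (3 - (-27/(-10) + 9/8)/3) = 1002 + (3 - (-27*(-⅒) + 9*(⅛))/3) = 1002 + (3 - (27/10 + 9/8)/3) = 1002 + (3 - ⅓*153/40) = 1002 + (3 - 51/40) = 1002 + 69/40 = 40149/40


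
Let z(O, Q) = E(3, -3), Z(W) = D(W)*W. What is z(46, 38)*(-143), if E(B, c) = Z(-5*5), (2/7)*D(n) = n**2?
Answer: 15640625/2 ≈ 7.8203e+6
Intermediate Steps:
D(n) = 7*n**2/2
Z(W) = 7*W**3/2 (Z(W) = (7*W**2/2)*W = 7*W**3/2)
E(B, c) = -109375/2 (E(B, c) = 7*(-5*5)**3/2 = (7/2)*(-25)**3 = (7/2)*(-15625) = -109375/2)
z(O, Q) = -109375/2
z(46, 38)*(-143) = -109375/2*(-143) = 15640625/2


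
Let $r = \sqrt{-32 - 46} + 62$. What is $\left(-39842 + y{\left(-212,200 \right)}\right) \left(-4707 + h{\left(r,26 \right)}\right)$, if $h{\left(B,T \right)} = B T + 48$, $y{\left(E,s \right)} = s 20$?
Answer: $109210574 - 931892 i \sqrt{78} \approx 1.0921 \cdot 10^{8} - 8.2302 \cdot 10^{6} i$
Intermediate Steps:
$r = 62 + i \sqrt{78}$ ($r = \sqrt{-78} + 62 = i \sqrt{78} + 62 = 62 + i \sqrt{78} \approx 62.0 + 8.8318 i$)
$y{\left(E,s \right)} = 20 s$
$h{\left(B,T \right)} = 48 + B T$
$\left(-39842 + y{\left(-212,200 \right)}\right) \left(-4707 + h{\left(r,26 \right)}\right) = \left(-39842 + 20 \cdot 200\right) \left(-4707 + \left(48 + \left(62 + i \sqrt{78}\right) 26\right)\right) = \left(-39842 + 4000\right) \left(-4707 + \left(48 + \left(1612 + 26 i \sqrt{78}\right)\right)\right) = - 35842 \left(-4707 + \left(1660 + 26 i \sqrt{78}\right)\right) = - 35842 \left(-3047 + 26 i \sqrt{78}\right) = 109210574 - 931892 i \sqrt{78}$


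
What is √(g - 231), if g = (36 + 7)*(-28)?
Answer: I*√1435 ≈ 37.881*I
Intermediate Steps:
g = -1204 (g = 43*(-28) = -1204)
√(g - 231) = √(-1204 - 231) = √(-1435) = I*√1435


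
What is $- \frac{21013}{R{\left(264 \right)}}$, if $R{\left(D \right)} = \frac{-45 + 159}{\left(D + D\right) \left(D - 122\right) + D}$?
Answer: $-13868580$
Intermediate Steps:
$R{\left(D \right)} = \frac{114}{D + 2 D \left(-122 + D\right)}$ ($R{\left(D \right)} = \frac{114}{2 D \left(-122 + D\right) + D} = \frac{114}{D + 2 D \left(-122 + D\right)}$)
$- \frac{21013}{R{\left(264 \right)}} = - \frac{21013}{114 \cdot \frac{1}{264} \frac{1}{-243 + 2 \cdot 264}} = - \frac{21013}{114 \cdot \frac{1}{264} \frac{1}{-243 + 528}} = - \frac{21013}{114 \cdot \frac{1}{264} \cdot \frac{1}{285}} = - 21013 \frac{1}{\frac{1}{660}} = \left(-21013\right) 660 = -13868580$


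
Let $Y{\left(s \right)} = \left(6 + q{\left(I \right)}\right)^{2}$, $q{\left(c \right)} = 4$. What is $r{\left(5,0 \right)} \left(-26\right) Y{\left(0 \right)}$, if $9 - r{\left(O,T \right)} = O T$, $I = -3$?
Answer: $-23400$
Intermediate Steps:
$Y{\left(s \right)} = 100$ ($Y{\left(s \right)} = \left(6 + 4\right)^{2} = 10^{2} = 100$)
$r{\left(O,T \right)} = 9 - O T$
$r{\left(5,0 \right)} \left(-26\right) Y{\left(0 \right)} = \left(9 - 5 \cdot 0\right) \left(-26\right) 100 = \left(9 + 0\right) \left(-26\right) 100 = 9 \left(-26\right) 100 = \left(-234\right) 100 = -23400$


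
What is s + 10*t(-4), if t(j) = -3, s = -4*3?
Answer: -42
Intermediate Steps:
s = -12
s + 10*t(-4) = -12 + 10*(-3) = -12 - 30 = -42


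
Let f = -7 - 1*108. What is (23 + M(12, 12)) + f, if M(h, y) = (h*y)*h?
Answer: 1636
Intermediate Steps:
f = -115 (f = -7 - 108 = -115)
M(h, y) = y*h²
(23 + M(12, 12)) + f = (23 + 12*12²) - 115 = (23 + 12*144) - 115 = (23 + 1728) - 115 = 1751 - 115 = 1636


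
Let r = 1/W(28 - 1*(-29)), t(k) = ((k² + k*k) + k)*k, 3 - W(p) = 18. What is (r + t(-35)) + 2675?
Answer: -1227751/15 ≈ -81850.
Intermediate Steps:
W(p) = -15 (W(p) = 3 - 1*18 = 3 - 18 = -15)
t(k) = k*(k + 2*k²) (t(k) = ((k² + k²) + k)*k = (2*k² + k)*k = (k + 2*k²)*k = k*(k + 2*k²))
r = -1/15 (r = 1/(-15) = -1/15 ≈ -0.066667)
(r + t(-35)) + 2675 = (-1/15 + (-35)²*(1 + 2*(-35))) + 2675 = (-1/15 + 1225*(1 - 70)) + 2675 = (-1/15 + 1225*(-69)) + 2675 = (-1/15 - 84525) + 2675 = -1267876/15 + 2675 = -1227751/15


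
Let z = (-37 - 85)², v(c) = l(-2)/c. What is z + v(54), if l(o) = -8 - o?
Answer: 133955/9 ≈ 14884.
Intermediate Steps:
v(c) = -6/c (v(c) = (-8 - 1*(-2))/c = (-8 + 2)/c = -6/c)
z = 14884 (z = (-122)² = 14884)
z + v(54) = 14884 - 6/54 = 14884 - 6*1/54 = 14884 - ⅑ = 133955/9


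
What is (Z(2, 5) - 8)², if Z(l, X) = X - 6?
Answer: 81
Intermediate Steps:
Z(l, X) = -6 + X
(Z(2, 5) - 8)² = ((-6 + 5) - 8)² = (-1 - 8)² = (-9)² = 81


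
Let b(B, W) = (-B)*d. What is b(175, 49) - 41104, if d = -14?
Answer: -38654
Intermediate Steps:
b(B, W) = 14*B (b(B, W) = -B*(-14) = 14*B)
b(175, 49) - 41104 = 14*175 - 41104 = 2450 - 41104 = -38654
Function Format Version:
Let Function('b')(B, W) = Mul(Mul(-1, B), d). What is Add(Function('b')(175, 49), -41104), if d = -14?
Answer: -38654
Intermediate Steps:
Function('b')(B, W) = Mul(14, B) (Function('b')(B, W) = Mul(Mul(-1, B), -14) = Mul(14, B))
Add(Function('b')(175, 49), -41104) = Add(Mul(14, 175), -41104) = Add(2450, -41104) = -38654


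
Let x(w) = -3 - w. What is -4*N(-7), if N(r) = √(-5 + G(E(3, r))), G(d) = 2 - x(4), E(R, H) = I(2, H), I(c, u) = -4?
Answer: -8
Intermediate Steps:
E(R, H) = -4
G(d) = 9 (G(d) = 2 - (-3 - 1*4) = 2 - (-3 - 4) = 2 - 1*(-7) = 2 + 7 = 9)
N(r) = 2 (N(r) = √(-5 + 9) = √4 = 2)
-4*N(-7) = -4*2 = -8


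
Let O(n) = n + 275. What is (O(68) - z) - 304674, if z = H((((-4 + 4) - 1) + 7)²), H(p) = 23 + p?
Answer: -304390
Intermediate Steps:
O(n) = 275 + n
z = 59 (z = 23 + (((-4 + 4) - 1) + 7)² = 23 + ((0 - 1) + 7)² = 23 + (-1 + 7)² = 23 + 6² = 23 + 36 = 59)
(O(68) - z) - 304674 = ((275 + 68) - 1*59) - 304674 = (343 - 59) - 304674 = 284 - 304674 = -304390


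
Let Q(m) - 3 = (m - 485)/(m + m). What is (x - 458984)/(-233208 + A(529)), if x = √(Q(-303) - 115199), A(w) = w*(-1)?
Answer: 458984/233737 - I*√10575910182/70822311 ≈ 1.9637 - 0.0014521*I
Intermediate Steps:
A(w) = -w
Q(m) = 3 + (-485 + m)/(2*m) (Q(m) = 3 + (m - 485)/(m + m) = 3 + (-485 + m)/((2*m)) = 3 + (-485 + m)*(1/(2*m)) = 3 + (-485 + m)/(2*m))
x = I*√10575910182/303 (x = √((½)*(-485 + 7*(-303))/(-303) - 115199) = √((½)*(-1/303)*(-485 - 2121) - 115199) = √((½)*(-1/303)*(-2606) - 115199) = √(1303/303 - 115199) = √(-34903994/303) = I*√10575910182/303 ≈ 339.4*I)
(x - 458984)/(-233208 + A(529)) = (I*√10575910182/303 - 458984)/(-233208 - 1*529) = (-458984 + I*√10575910182/303)/(-233208 - 529) = (-458984 + I*√10575910182/303)/(-233737) = (-458984 + I*√10575910182/303)*(-1/233737) = 458984/233737 - I*√10575910182/70822311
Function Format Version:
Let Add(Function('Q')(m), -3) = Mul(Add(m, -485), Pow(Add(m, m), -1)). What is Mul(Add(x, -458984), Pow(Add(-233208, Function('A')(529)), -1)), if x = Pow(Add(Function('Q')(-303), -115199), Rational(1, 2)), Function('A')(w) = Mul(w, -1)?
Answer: Add(Rational(458984, 233737), Mul(Rational(-1, 70822311), I, Pow(10575910182, Rational(1, 2)))) ≈ Add(1.9637, Mul(-0.0014521, I))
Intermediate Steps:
Function('A')(w) = Mul(-1, w)
Function('Q')(m) = Add(3, Mul(Rational(1, 2), Pow(m, -1), Add(-485, m))) (Function('Q')(m) = Add(3, Mul(Add(m, -485), Pow(Add(m, m), -1))) = Add(3, Mul(Add(-485, m), Pow(Mul(2, m), -1))) = Add(3, Mul(Add(-485, m), Mul(Rational(1, 2), Pow(m, -1)))) = Add(3, Mul(Rational(1, 2), Pow(m, -1), Add(-485, m))))
x = Mul(Rational(1, 303), I, Pow(10575910182, Rational(1, 2))) (x = Pow(Add(Mul(Rational(1, 2), Pow(-303, -1), Add(-485, Mul(7, -303))), -115199), Rational(1, 2)) = Pow(Add(Mul(Rational(1, 2), Rational(-1, 303), Add(-485, -2121)), -115199), Rational(1, 2)) = Pow(Add(Mul(Rational(1, 2), Rational(-1, 303), -2606), -115199), Rational(1, 2)) = Pow(Add(Rational(1303, 303), -115199), Rational(1, 2)) = Pow(Rational(-34903994, 303), Rational(1, 2)) = Mul(Rational(1, 303), I, Pow(10575910182, Rational(1, 2))) ≈ Mul(339.40, I))
Mul(Add(x, -458984), Pow(Add(-233208, Function('A')(529)), -1)) = Mul(Add(Mul(Rational(1, 303), I, Pow(10575910182, Rational(1, 2))), -458984), Pow(Add(-233208, Mul(-1, 529)), -1)) = Mul(Add(-458984, Mul(Rational(1, 303), I, Pow(10575910182, Rational(1, 2)))), Pow(Add(-233208, -529), -1)) = Mul(Add(-458984, Mul(Rational(1, 303), I, Pow(10575910182, Rational(1, 2)))), Pow(-233737, -1)) = Mul(Add(-458984, Mul(Rational(1, 303), I, Pow(10575910182, Rational(1, 2)))), Rational(-1, 233737)) = Add(Rational(458984, 233737), Mul(Rational(-1, 70822311), I, Pow(10575910182, Rational(1, 2))))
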